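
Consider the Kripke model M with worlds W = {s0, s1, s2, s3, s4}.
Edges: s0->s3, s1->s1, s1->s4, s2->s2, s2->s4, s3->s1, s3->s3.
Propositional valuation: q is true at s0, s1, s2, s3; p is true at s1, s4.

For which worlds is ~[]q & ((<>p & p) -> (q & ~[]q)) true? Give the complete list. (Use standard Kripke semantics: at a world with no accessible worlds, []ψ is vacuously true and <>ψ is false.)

s1, s2

Let φ = ~[]q & ((<>p & p) -> (q & ~[]q)). Evaluate φ at each world:
  s0 (successors {s3}): φ is false.
  s1 (successors {s1, s4}): φ is true.
  s2 (successors {s2, s4}): φ is true.
  s3 (successors {s1, s3}): φ is false.
  s4 (successors ∅): φ is false.
For instance, at s0:
  At s0: ~[]q is false, (<>p & p) -> (q & ~[]q) is true, so ~[]q & ((<>p & p) -> (q & ~[]q)) is false.
    At s0: []q is true, so ~[]q is false.
      At s0: []q requires q at every successor {s3}.
        At s3: q is true.
      So []q is true at s0.
    At s0: <>p & p is false, q & ~[]q is false, so (<>p & p) -> (q & ~[]q) is true.
      At s0: <>p is false, p is false, so <>p & p is false.
      At s0: q is true, ~[]q is false, so q & ~[]q is false.
Satisfying worlds: {s1, s2}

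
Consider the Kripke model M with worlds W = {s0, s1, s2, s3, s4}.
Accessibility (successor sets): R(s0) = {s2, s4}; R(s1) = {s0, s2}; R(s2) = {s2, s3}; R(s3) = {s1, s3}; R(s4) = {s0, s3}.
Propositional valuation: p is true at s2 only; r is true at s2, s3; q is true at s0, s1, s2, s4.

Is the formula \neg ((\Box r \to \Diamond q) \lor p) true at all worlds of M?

No

Let φ = \neg ((\Box r \to \Diamond q) \lor p). Evaluate φ at each world:
  s0 (successors {s2, s4}): φ is false.
  s1 (successors {s0, s2}): φ is false.
  s2 (successors {s2, s3}): φ is false.
  s3 (successors {s1, s3}): φ is false.
  s4 (successors {s0, s3}): φ is false.
Detail at s0 (counterexample):
  At s0: (\Box r \to \Diamond q) \lor p is true, so \neg ((\Box r \to \Diamond q) \lor p) is false.
    At s0: \Box r \to \Diamond q is true, p is false, so (\Box r \to \Diamond q) \lor p is true.
      At s0: \Box r is false, \Diamond q is true, so \Box r \to \Diamond q is true.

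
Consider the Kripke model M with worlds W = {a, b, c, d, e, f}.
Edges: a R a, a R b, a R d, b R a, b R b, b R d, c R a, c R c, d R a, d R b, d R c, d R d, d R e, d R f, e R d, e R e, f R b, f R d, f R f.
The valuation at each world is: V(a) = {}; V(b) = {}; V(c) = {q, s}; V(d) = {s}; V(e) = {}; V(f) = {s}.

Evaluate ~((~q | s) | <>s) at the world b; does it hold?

No

At b: (~q | s) | <>s is true, so ~((~q | s) | <>s) is false.
  At b: ~q | s is true, <>s is true, so (~q | s) | <>s is true.
    At b: <>s requires s at some successor in {a, b, d}.
      s holds at d, so <>s is true at b.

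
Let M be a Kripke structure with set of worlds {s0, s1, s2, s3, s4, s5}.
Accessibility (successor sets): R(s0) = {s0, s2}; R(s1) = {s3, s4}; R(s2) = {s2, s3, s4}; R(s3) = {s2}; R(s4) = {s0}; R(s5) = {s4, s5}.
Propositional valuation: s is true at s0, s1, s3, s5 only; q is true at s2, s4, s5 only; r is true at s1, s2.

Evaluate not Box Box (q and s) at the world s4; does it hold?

Yes

At s4: Box Box (q and s) is false, so not Box Box (q and s) is true.
  At s4: Box Box (q and s) requires Box (q and s) at every successor {s0}.
    Box (q and s) fails at s0, so Box Box (q and s) is false at s4.
      At s0: Box (q and s) requires q and s at every successor {s0, s2}.
        q and s fails at s0, so Box (q and s) is false at s0.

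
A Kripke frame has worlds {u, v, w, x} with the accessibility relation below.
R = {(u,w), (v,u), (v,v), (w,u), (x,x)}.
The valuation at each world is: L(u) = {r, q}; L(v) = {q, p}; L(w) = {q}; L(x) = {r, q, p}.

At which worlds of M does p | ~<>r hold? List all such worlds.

u, v, x

Recall that <>ψ holds at a world iff ψ holds at some accessible world.
Let φ = p | ~<>r. Evaluate φ at each world:
  u (successors {w}): φ is true.
  v (successors {u, v}): φ is true.
  w (successors {u}): φ is false.
  x (successors {x}): φ is true.
For instance, at v:
  At v: p is true, ~<>r is false, so p | ~<>r is true.
    At v: <>r is true, so ~<>r is false.
      At v: <>r requires r at some successor in {u, v}.
        r holds at u, so <>r is true at v.
Satisfying worlds: {u, v, x}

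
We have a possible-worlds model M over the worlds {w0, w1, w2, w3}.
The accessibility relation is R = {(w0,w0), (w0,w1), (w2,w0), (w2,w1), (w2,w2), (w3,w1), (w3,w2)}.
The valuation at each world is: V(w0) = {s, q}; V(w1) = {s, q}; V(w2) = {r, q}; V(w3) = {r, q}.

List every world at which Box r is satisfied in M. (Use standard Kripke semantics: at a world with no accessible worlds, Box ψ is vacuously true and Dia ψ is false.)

w1

Recall that Box ψ holds at a world iff ψ holds at every accessible world, and Dia ψ holds iff ψ holds at some accessible world.
Let φ = Box r. Evaluate φ at each world:
  w0 (successors {w0, w1}): φ is false.
  w1 (successors ∅): φ is true.
  w2 (successors {w0, w1, w2}): φ is false.
  w3 (successors {w1, w2}): φ is false.
For instance, at w3:
  At w3: Box r requires r at every successor {w1, w2}.
    r fails at w1, so Box r is false at w3.
Satisfying worlds: {w1}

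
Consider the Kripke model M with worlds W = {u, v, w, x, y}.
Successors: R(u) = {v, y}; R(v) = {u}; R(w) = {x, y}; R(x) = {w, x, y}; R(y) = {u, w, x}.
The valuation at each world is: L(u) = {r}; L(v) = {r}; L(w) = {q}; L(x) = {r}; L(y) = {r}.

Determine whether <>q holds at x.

At x: <>q requires q at some successor in {w, x, y}.
  q holds at w, so <>q is true at x.

Yes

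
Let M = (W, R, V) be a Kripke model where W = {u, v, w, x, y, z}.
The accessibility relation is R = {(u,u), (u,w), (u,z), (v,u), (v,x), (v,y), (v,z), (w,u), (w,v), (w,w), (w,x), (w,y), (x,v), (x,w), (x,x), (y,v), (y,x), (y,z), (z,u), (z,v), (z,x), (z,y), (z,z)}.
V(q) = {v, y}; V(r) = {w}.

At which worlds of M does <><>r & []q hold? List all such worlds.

none

Recall that []ψ holds at a world iff ψ holds at every accessible world, and <>ψ holds iff ψ holds at some accessible world.
Let φ = <><>r & []q. Evaluate φ at each world:
  u (successors {u, w, z}): φ is false.
  v (successors {u, x, y, z}): φ is false.
  w (successors {u, v, w, x, y}): φ is false.
  x (successors {v, w, x}): φ is false.
  y (successors {v, x, z}): φ is false.
  z (successors {u, v, x, y, z}): φ is false.
For instance, at z:
  At z: <><>r is true, []q is false, so <><>r & []q is false.
    At z: <><>r requires <>r at some successor in {u, v, x, y, z}.
      <>r holds at u, so <><>r is true at z.
    At z: []q requires q at every successor {u, v, x, y, z}.
      q fails at u, so []q is false at z.
Satisfying worlds: none.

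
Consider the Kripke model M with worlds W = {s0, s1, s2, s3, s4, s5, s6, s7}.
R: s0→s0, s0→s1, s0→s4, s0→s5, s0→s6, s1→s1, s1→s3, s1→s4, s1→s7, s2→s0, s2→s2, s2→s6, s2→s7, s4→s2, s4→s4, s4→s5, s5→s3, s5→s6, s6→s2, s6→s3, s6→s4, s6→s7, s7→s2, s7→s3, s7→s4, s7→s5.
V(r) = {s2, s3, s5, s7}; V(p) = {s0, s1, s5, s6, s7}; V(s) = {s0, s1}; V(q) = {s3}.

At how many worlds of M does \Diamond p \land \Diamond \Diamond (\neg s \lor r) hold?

7

Let φ = \Diamond p \land \Diamond \Diamond (\neg s \lor r). Evaluate φ at each world:
  s0 (successors {s0, s1, s4, s5, s6}): φ is true.
  s1 (successors {s1, s3, s4, s7}): φ is true.
  s2 (successors {s0, s2, s6, s7}): φ is true.
  s3 (successors ∅): φ is false.
  s4 (successors {s2, s4, s5}): φ is true.
  s5 (successors {s3, s6}): φ is true.
  s6 (successors {s2, s3, s4, s7}): φ is true.
  s7 (successors {s2, s3, s4, s5}): φ is true.
For instance, at s0:
  At s0: \Diamond p is true, \Diamond \Diamond (\neg s \lor r) is true, so \Diamond p \land \Diamond \Diamond (\neg s \lor r) is true.
    At s0: \Diamond p requires p at some successor in {s0, s1, s4, s5, s6}.
      p holds at s0, so \Diamond p is true at s0.
    At s0: \Diamond \Diamond (\neg s \lor r) requires \Diamond (\neg s \lor r) at some successor in {s0, s1, s4, s5, s6}.
      \Diamond (\neg s \lor r) holds at s0, so \Diamond \Diamond (\neg s \lor r) is true at s0.
Satisfying worlds: {s0, s1, s2, s4, s5, s6, s7}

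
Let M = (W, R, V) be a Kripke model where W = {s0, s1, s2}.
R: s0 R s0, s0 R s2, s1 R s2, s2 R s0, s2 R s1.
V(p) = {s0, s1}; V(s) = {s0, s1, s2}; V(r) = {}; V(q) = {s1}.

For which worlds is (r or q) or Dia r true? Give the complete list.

Let φ = (r or q) or Dia r. Evaluate φ at each world:
  s0 (successors {s0, s2}): φ is false.
  s1 (successors {s2}): φ is true.
  s2 (successors {s0, s1}): φ is false.
For instance, at s0:
  At s0: r or q is false, Dia r is false, so (r or q) or Dia r is false.
    At s0: Dia r requires r at some successor in {s0, s2}.
      At s0: r is false.
      At s2: r is false.
    So Dia r is false at s0.
Satisfying worlds: {s1}

s1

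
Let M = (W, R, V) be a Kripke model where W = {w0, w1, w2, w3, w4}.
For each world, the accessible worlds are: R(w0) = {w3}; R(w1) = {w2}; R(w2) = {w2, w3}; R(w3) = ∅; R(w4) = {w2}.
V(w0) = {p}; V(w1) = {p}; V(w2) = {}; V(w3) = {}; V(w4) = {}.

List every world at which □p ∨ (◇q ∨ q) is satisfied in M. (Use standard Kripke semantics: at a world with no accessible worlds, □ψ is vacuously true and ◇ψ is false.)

Let φ = □p ∨ (◇q ∨ q). Evaluate φ at each world:
  w0 (successors {w3}): φ is false.
  w1 (successors {w2}): φ is false.
  w2 (successors {w2, w3}): φ is false.
  w3 (successors ∅): φ is true.
  w4 (successors {w2}): φ is false.
For instance, at w4:
  At w4: □p is false, ◇q ∨ q is false, so □p ∨ (◇q ∨ q) is false.
    At w4: □p requires p at every successor {w2}.
      p fails at w2, so □p is false at w4.
    At w4: ◇q is false, q is false, so ◇q ∨ q is false.
      At w4: ◇q requires q at some successor in {w2}.
        At w2: q is false.
      So ◇q is false at w4.
Satisfying worlds: {w3}

w3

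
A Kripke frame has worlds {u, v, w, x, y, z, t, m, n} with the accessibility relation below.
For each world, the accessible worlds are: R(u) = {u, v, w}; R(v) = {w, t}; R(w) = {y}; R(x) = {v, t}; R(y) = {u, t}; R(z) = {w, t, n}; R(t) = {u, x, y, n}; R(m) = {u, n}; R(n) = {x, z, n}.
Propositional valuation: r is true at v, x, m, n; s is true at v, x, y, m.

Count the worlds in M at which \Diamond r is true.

Let φ = \Diamond r. Evaluate φ at each world:
  u (successors {u, v, w}): φ is true.
  v (successors {w, t}): φ is false.
  w (successors {y}): φ is false.
  x (successors {v, t}): φ is true.
  y (successors {u, t}): φ is false.
  z (successors {w, t, n}): φ is true.
  t (successors {u, x, y, n}): φ is true.
  m (successors {u, n}): φ is true.
  n (successors {x, z, n}): φ is true.
For instance, at m:
  At m: \Diamond r requires r at some successor in {u, n}.
    r holds at n, so \Diamond r is true at m.
Satisfying worlds: {u, x, z, t, m, n}

6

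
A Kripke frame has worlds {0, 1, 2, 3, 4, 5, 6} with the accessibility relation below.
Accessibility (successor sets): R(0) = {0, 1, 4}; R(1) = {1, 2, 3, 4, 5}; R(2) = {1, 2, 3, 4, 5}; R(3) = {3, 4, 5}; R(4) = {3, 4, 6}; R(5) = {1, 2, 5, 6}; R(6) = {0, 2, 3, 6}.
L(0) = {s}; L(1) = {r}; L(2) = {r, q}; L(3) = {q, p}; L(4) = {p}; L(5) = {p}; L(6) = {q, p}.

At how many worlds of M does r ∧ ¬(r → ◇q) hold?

Recall that ◇ψ holds at a world iff ψ holds at some accessible world.
Let φ = r ∧ ¬(r → ◇q). Evaluate φ at each world:
  0 (successors {0, 1, 4}): φ is false.
  1 (successors {1, 2, 3, 4, 5}): φ is false.
  2 (successors {1, 2, 3, 4, 5}): φ is false.
  3 (successors {3, 4, 5}): φ is false.
  4 (successors {3, 4, 6}): φ is false.
  5 (successors {1, 2, 5, 6}): φ is false.
  6 (successors {0, 2, 3, 6}): φ is false.
For instance, at 0:
  At 0: r is false, ¬(r → ◇q) is false, so r ∧ ¬(r → ◇q) is false.
    At 0: r → ◇q is true, so ¬(r → ◇q) is false.
      At 0: r is false, ◇q is false, so r → ◇q is true.
Satisfying worlds: none.

0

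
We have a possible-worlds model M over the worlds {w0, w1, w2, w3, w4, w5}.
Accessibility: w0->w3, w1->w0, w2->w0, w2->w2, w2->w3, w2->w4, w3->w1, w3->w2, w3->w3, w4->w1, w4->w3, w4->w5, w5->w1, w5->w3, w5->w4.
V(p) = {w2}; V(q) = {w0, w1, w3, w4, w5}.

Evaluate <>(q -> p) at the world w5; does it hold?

At w5: <>(q -> p) requires q -> p at some successor in {w1, w3, w4}.
  At w1: q -> p is false.
  At w3: q -> p is false.
  At w4: q -> p is false.
So <>(q -> p) is false at w5.

No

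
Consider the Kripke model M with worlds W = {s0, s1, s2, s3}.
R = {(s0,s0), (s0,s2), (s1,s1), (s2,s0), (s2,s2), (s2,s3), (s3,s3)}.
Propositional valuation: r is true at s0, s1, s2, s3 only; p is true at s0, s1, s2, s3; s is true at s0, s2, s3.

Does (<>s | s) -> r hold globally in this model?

Yes

Recall that <>ψ holds at a world iff ψ holds at some accessible world.
Let φ = (<>s | s) -> r. Evaluate φ at each world:
  s0 (successors {s0, s2}): φ is true.
  s1 (successors {s1}): φ is true.
  s2 (successors {s0, s2, s3}): φ is true.
  s3 (successors {s3}): φ is true.
For instance, at s0:
  At s0: <>s | s is true, r is true, so (<>s | s) -> r is true.
    At s0: <>s is true, s is true, so <>s | s is true.
      At s0: <>s requires s at some successor in {s0, s2}.
        s holds at s0, so <>s is true at s0.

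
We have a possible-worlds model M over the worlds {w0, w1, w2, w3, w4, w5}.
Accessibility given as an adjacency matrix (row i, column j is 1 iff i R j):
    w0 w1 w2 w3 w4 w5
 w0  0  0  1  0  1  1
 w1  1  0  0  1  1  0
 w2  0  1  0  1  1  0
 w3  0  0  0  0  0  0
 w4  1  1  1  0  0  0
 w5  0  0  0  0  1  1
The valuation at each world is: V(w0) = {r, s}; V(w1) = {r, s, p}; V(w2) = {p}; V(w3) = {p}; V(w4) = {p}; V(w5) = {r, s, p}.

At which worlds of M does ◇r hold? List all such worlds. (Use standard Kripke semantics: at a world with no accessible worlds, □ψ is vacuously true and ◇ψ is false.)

Let φ = ◇r. Evaluate φ at each world:
  w0 (successors {w2, w4, w5}): φ is true.
  w1 (successors {w0, w3, w4}): φ is true.
  w2 (successors {w1, w3, w4}): φ is true.
  w3 (successors ∅): φ is false.
  w4 (successors {w0, w1, w2}): φ is true.
  w5 (successors {w4, w5}): φ is true.
For instance, at w2:
  At w2: ◇r requires r at some successor in {w1, w3, w4}.
    r holds at w1, so ◇r is true at w2.
Satisfying worlds: {w0, w1, w2, w4, w5}

w0, w1, w2, w4, w5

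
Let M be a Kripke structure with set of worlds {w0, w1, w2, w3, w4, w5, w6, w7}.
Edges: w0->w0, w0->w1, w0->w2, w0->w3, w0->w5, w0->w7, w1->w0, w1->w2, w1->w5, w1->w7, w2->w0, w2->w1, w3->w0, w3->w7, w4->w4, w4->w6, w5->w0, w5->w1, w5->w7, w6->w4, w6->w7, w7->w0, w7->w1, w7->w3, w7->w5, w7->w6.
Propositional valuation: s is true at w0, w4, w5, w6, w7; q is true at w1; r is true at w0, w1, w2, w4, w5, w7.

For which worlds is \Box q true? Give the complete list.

none

Recall that \Box ψ holds at a world iff ψ holds at every accessible world, and \Diamond ψ holds iff ψ holds at some accessible world.
Let φ = \Box q. Evaluate φ at each world:
  w0 (successors {w0, w1, w2, w3, w5, w7}): φ is false.
  w1 (successors {w0, w2, w5, w7}): φ is false.
  w2 (successors {w0, w1}): φ is false.
  w3 (successors {w0, w7}): φ is false.
  w4 (successors {w4, w6}): φ is false.
  w5 (successors {w0, w1, w7}): φ is false.
  w6 (successors {w4, w7}): φ is false.
  w7 (successors {w0, w1, w3, w5, w6}): φ is false.
For instance, at w4:
  At w4: \Box q requires q at every successor {w4, w6}.
    q fails at w4, so \Box q is false at w4.
Satisfying worlds: none.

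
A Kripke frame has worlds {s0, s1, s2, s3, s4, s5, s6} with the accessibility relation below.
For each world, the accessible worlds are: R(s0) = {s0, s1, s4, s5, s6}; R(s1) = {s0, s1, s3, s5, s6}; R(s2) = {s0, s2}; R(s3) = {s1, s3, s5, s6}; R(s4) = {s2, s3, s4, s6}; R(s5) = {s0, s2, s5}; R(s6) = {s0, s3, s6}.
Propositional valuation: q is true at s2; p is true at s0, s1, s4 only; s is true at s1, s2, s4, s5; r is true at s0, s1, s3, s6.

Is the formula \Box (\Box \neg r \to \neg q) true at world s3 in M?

Yes

Recall that \Box ψ holds at a world iff ψ holds at every accessible world, and \Diamond ψ holds iff ψ holds at some accessible world.
At s3: \Box (\Box \neg r \to \neg q) requires \Box \neg r \to \neg q at every successor {s1, s3, s5, s6}.
  At s1: \Box \neg r \to \neg q is true.
  At s3: \Box \neg r \to \neg q is true.
  At s5: \Box \neg r \to \neg q is true.
  At s6: \Box \neg r \to \neg q is true.
So \Box (\Box \neg r \to \neg q) is true at s3.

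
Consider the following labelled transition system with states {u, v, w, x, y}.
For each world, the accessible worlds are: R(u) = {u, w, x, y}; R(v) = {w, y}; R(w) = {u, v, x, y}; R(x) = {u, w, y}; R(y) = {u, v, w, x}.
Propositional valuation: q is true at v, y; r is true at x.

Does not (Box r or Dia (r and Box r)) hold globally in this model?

Let φ = not (Box r or Dia (r and Box r)). Evaluate φ at each world:
  u (successors {u, w, x, y}): φ is true.
  v (successors {w, y}): φ is true.
  w (successors {u, v, x, y}): φ is true.
  x (successors {u, w, y}): φ is true.
  y (successors {u, v, w, x}): φ is true.
For instance, at y:
  At y: Box r or Dia (r and Box r) is false, so not (Box r or Dia (r and Box r)) is true.
    At y: Box r is false, Dia (r and Box r) is false, so Box r or Dia (r and Box r) is false.
      At y: Box r requires r at every successor {u, v, w, x}.
        r fails at u, so Box r is false at y.
      At y: Dia (r and Box r) requires r and Box r at some successor in {u, v, w, x}.
        At u: r and Box r is false.
        At v: r and Box r is false.
        At w: r and Box r is false.
        At x: r and Box r is false.
      So Dia (r and Box r) is false at y.

Yes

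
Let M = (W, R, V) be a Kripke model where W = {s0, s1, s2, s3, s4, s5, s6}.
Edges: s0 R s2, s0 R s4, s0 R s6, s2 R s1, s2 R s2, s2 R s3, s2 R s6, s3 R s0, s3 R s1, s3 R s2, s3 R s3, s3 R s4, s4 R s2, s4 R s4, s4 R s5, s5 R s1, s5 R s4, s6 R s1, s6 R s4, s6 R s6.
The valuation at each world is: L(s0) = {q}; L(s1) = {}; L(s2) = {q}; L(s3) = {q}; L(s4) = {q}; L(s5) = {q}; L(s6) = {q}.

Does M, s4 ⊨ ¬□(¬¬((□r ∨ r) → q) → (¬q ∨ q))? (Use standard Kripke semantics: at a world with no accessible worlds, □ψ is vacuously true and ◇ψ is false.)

Recall that □ψ holds at a world iff ψ holds at every accessible world, and ◇ψ holds iff ψ holds at some accessible world.
At s4: □(¬¬((□r ∨ r) → q) → (¬q ∨ q)) is true, so ¬□(¬¬((□r ∨ r) → q) → (¬q ∨ q)) is false.
  At s4: □(¬¬((□r ∨ r) → q) → (¬q ∨ q)) requires ¬¬((□r ∨ r) → q) → (¬q ∨ q) at every successor {s2, s4, s5}.
      At s2: ¬¬((□r ∨ r) → q) is true, ¬q ∨ q is true, so ¬¬((□r ∨ r) → q) → (¬q ∨ q) is true.
      At s4: ¬¬((□r ∨ r) → q) is true, ¬q ∨ q is true, so ¬¬((□r ∨ r) → q) → (¬q ∨ q) is true.
      At s5: ¬¬((□r ∨ r) → q) is true, ¬q ∨ q is true, so ¬¬((□r ∨ r) → q) → (¬q ∨ q) is true.
  So □(¬¬((□r ∨ r) → q) → (¬q ∨ q)) is true at s4.

No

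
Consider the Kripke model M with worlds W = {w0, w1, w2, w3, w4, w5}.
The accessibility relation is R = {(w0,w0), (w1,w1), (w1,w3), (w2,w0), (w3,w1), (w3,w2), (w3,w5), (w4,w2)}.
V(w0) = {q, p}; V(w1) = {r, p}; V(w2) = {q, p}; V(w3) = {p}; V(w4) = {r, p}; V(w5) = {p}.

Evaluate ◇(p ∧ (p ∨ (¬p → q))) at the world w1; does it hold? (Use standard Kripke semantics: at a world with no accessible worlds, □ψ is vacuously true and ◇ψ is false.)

Yes

At w1: ◇(p ∧ (p ∨ (¬p → q))) requires p ∧ (p ∨ (¬p → q)) at some successor in {w1, w3}.
  p ∧ (p ∨ (¬p → q)) holds at w1, so ◇(p ∧ (p ∨ (¬p → q))) is true at w1.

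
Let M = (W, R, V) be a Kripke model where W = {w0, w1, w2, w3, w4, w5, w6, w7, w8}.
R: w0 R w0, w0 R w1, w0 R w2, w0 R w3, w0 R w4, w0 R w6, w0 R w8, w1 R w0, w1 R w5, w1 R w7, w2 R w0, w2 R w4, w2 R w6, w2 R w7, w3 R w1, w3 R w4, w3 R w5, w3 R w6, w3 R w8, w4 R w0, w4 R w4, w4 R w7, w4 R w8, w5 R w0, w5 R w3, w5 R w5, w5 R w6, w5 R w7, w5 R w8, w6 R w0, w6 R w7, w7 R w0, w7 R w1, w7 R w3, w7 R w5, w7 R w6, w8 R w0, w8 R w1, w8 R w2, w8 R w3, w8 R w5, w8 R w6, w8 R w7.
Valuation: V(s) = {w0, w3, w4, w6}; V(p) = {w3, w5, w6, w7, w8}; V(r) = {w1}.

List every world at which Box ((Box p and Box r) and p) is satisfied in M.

none

Let φ = Box ((Box p and Box r) and p). Evaluate φ at each world:
  w0 (successors {w0, w1, w2, w3, w4, w6, w8}): φ is false.
  w1 (successors {w0, w5, w7}): φ is false.
  w2 (successors {w0, w4, w6, w7}): φ is false.
  w3 (successors {w1, w4, w5, w6, w8}): φ is false.
  w4 (successors {w0, w4, w7, w8}): φ is false.
  w5 (successors {w0, w3, w5, w6, w7, w8}): φ is false.
  w6 (successors {w0, w7}): φ is false.
  w7 (successors {w0, w1, w3, w5, w6}): φ is false.
  w8 (successors {w0, w1, w2, w3, w5, w6, w7}): φ is false.
For instance, at w7:
  At w7: Box ((Box p and Box r) and p) requires (Box p and Box r) and p at every successor {w0, w1, w3, w5, w6}.
    (Box p and Box r) and p fails at w0, so Box ((Box p and Box r) and p) is false at w7.
      At w0: Box p and Box r is false, p is false, so (Box p and Box r) and p is false.
Satisfying worlds: none.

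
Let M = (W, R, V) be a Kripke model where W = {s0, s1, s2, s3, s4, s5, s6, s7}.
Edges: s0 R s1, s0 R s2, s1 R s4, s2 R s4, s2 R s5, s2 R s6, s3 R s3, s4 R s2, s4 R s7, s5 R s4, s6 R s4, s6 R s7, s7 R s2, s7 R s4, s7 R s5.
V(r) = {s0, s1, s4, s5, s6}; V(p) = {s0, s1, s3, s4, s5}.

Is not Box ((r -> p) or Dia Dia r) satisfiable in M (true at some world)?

No

Let φ = not Box ((r -> p) or Dia Dia r). Evaluate φ at each world:
  s0 (successors {s1, s2}): φ is false.
  s1 (successors {s4}): φ is false.
  s2 (successors {s4, s5, s6}): φ is false.
  s3 (successors {s3}): φ is false.
  s4 (successors {s2, s7}): φ is false.
  s5 (successors {s4}): φ is false.
  s6 (successors {s4, s7}): φ is false.
  s7 (successors {s2, s4, s5}): φ is false.
For instance, at s4:
  At s4: Box ((r -> p) or Dia Dia r) is true, so not Box ((r -> p) or Dia Dia r) is false.
    At s4: Box ((r -> p) or Dia Dia r) requires (r -> p) or Dia Dia r at every successor {s2, s7}.
      At s2: (r -> p) or Dia Dia r is true.
      At s7: (r -> p) or Dia Dia r is true.
    So Box ((r -> p) or Dia Dia r) is true at s4.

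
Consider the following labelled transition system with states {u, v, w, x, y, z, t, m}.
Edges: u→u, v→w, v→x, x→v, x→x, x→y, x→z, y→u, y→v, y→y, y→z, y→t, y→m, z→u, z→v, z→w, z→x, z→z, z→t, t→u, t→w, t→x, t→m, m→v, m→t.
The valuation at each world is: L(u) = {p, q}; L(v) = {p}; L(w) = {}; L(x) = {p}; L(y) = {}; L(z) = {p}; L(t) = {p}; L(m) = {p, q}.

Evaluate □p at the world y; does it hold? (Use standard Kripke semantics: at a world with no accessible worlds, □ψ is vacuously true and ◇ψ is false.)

Recall that □ψ holds at a world iff ψ holds at every accessible world, and ◇ψ holds iff ψ holds at some accessible world.
At y: □p requires p at every successor {u, v, y, z, t, m}.
  p fails at y, so □p is false at y.

No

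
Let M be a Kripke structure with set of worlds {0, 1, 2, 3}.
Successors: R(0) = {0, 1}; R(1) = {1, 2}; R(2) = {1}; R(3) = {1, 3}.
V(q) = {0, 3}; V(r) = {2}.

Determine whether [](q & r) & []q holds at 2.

At 2: [](q & r) is false, []q is false, so [](q & r) & []q is false.
  At 2: [](q & r) requires q & r at every successor {1}.
    q & r fails at 1, so [](q & r) is false at 2.
  At 2: []q requires q at every successor {1}.
    q fails at 1, so []q is false at 2.

No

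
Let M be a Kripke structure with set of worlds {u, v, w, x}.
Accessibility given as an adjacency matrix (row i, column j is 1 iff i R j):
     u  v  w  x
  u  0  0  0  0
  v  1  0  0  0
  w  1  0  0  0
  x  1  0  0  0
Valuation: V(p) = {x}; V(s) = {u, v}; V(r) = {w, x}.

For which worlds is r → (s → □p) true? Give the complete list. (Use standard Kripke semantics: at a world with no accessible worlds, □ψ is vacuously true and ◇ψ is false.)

u, v, w, x

Let φ = r → (s → □p). Evaluate φ at each world:
  u (successors ∅): φ is true.
  v (successors {u}): φ is true.
  w (successors {u}): φ is true.
  x (successors {u}): φ is true.
For instance, at w:
  At w: r is true, s → □p is true, so r → (s → □p) is true.
    At w: s is false, □p is false, so s → □p is true.
      At w: □p requires p at every successor {u}.
        p fails at u, so □p is false at w.
Satisfying worlds: {u, v, w, x}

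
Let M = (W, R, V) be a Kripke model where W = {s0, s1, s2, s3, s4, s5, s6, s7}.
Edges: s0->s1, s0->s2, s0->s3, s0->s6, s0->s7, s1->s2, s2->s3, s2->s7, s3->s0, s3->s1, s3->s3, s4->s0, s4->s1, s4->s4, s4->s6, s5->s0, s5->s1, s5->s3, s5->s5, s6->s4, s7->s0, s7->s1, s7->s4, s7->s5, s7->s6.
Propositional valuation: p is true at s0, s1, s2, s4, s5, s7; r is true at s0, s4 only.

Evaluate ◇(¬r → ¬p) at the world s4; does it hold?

Yes

At s4: ◇(¬r → ¬p) requires ¬r → ¬p at some successor in {s0, s1, s4, s6}.
  ¬r → ¬p holds at s0, so ◇(¬r → ¬p) is true at s4.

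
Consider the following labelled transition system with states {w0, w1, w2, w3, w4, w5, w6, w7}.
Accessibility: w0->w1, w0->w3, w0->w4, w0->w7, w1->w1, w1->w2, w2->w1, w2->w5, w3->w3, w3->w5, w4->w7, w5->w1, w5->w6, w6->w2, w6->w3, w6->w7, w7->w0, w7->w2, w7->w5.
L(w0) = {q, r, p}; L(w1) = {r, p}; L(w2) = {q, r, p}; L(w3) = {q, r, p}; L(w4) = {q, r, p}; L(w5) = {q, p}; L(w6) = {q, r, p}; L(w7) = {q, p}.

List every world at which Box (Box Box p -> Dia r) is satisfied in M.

w1, w2, w3, w4, w5, w6, w7

Let φ = Box (Box Box p -> Dia r). Evaluate φ at each world:
  w0 (successors {w1, w3, w4, w7}): φ is false.
  w1 (successors {w1, w2}): φ is true.
  w2 (successors {w1, w5}): φ is true.
  w3 (successors {w3, w5}): φ is true.
  w4 (successors {w7}): φ is true.
  w5 (successors {w1, w6}): φ is true.
  w6 (successors {w2, w3, w7}): φ is true.
  w7 (successors {w0, w2, w5}): φ is true.
For instance, at w1:
  At w1: Box (Box Box p -> Dia r) requires Box Box p -> Dia r at every successor {w1, w2}.
      At w1: Box Box p is true, Dia r is true, so Box Box p -> Dia r is true.
      At w2: Box Box p is true, Dia r is true, so Box Box p -> Dia r is true.
  So Box (Box Box p -> Dia r) is true at w1.
Satisfying worlds: {w1, w2, w3, w4, w5, w6, w7}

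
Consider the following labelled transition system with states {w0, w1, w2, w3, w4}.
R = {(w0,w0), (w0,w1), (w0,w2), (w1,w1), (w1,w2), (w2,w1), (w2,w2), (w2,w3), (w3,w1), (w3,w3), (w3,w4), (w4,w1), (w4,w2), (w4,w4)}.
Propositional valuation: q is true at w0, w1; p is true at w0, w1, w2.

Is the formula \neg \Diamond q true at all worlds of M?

No

Let φ = \neg \Diamond q. Evaluate φ at each world:
  w0 (successors {w0, w1, w2}): φ is false.
  w1 (successors {w1, w2}): φ is false.
  w2 (successors {w1, w2, w3}): φ is false.
  w3 (successors {w1, w3, w4}): φ is false.
  w4 (successors {w1, w2, w4}): φ is false.
Detail at w0 (counterexample):
  At w0: \Diamond q is true, so \neg \Diamond q is false.
    At w0: \Diamond q requires q at some successor in {w0, w1, w2}.
      q holds at w0, so \Diamond q is true at w0.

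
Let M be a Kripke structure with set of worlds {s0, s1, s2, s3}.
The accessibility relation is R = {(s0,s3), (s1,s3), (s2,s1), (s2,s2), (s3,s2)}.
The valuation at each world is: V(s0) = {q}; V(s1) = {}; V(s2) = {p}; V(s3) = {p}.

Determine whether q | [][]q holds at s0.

Recall that []ψ holds at a world iff ψ holds at every accessible world, and <>ψ holds iff ψ holds at some accessible world.
At s0: q is true, [][]q is false, so q | [][]q is true.
  At s0: [][]q requires []q at every successor {s3}.
    []q fails at s3, so [][]q is false at s0.
      At s3: []q requires q at every successor {s2}.
        q fails at s2, so []q is false at s3.

Yes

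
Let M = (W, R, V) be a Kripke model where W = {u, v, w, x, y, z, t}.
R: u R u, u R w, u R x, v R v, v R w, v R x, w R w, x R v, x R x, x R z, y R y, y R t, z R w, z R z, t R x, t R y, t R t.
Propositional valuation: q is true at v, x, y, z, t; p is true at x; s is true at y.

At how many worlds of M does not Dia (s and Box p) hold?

Let φ = not Dia (s and Box p). Evaluate φ at each world:
  u (successors {u, w, x}): φ is true.
  v (successors {v, w, x}): φ is true.
  w (successors {w}): φ is true.
  x (successors {v, x, z}): φ is true.
  y (successors {y, t}): φ is true.
  z (successors {w, z}): φ is true.
  t (successors {x, y, t}): φ is true.
For instance, at y:
  At y: Dia (s and Box p) is false, so not Dia (s and Box p) is true.
    At y: Dia (s and Box p) requires s and Box p at some successor in {y, t}.
      At y: s and Box p is false.
      At t: s and Box p is false.
    So Dia (s and Box p) is false at y.
Satisfying worlds: {u, v, w, x, y, z, t}

7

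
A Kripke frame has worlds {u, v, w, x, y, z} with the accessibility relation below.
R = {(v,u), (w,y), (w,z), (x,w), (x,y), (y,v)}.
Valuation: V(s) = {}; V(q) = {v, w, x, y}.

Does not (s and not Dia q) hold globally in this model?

Let φ = not (s and not Dia q). Evaluate φ at each world:
  u (successors ∅): φ is true.
  v (successors {u}): φ is true.
  w (successors {y, z}): φ is true.
  x (successors {w, y}): φ is true.
  y (successors {v}): φ is true.
  z (successors ∅): φ is true.
For instance, at w:
  At w: s and not Dia q is false, so not (s and not Dia q) is true.
    At w: s is false, not Dia q is false, so s and not Dia q is false.
      At w: Dia q is true, so not Dia q is false.

Yes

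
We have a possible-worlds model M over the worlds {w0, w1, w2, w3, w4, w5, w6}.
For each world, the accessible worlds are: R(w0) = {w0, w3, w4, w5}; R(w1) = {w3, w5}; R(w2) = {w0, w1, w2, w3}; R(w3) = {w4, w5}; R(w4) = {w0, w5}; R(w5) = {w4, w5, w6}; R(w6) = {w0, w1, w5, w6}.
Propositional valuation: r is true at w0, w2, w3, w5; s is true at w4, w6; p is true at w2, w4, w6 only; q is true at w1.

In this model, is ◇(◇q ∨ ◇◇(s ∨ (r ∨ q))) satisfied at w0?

At w0: ◇(◇q ∨ ◇◇(s ∨ (r ∨ q))) requires ◇q ∨ ◇◇(s ∨ (r ∨ q)) at some successor in {w0, w3, w4, w5}.
  ◇q ∨ ◇◇(s ∨ (r ∨ q)) holds at w0, so ◇(◇q ∨ ◇◇(s ∨ (r ∨ q))) is true at w0.
    At w0: ◇q is false, ◇◇(s ∨ (r ∨ q)) is true, so ◇q ∨ ◇◇(s ∨ (r ∨ q)) is true.
      At w0: ◇q requires q at some successor in {w0, w3, w4, w5}.
        At w0: q is false.
        At w3: q is false.
        At w4: q is false.
        At w5: q is false.
      So ◇q is false at w0.
      At w0: ◇◇(s ∨ (r ∨ q)) requires ◇(s ∨ (r ∨ q)) at some successor in {w0, w3, w4, w5}.
        ◇(s ∨ (r ∨ q)) holds at w0, so ◇◇(s ∨ (r ∨ q)) is true at w0.

Yes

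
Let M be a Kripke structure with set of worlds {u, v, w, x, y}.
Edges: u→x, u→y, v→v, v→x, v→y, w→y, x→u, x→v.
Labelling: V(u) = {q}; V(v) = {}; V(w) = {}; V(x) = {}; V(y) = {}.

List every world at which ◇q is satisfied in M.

Recall that ◇ψ holds at a world iff ψ holds at some accessible world.
Let φ = ◇q. Evaluate φ at each world:
  u (successors {x, y}): φ is false.
  v (successors {v, x, y}): φ is false.
  w (successors {y}): φ is false.
  x (successors {u, v}): φ is true.
  y (successors ∅): φ is false.
For instance, at x:
  At x: ◇q requires q at some successor in {u, v}.
    q holds at u, so ◇q is true at x.
Satisfying worlds: {x}

x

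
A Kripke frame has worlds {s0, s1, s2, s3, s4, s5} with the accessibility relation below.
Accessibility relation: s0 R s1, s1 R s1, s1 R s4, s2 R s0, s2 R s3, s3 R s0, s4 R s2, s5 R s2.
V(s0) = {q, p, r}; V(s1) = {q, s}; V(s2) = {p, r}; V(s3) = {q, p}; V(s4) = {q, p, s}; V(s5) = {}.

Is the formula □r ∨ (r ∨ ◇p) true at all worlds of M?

Let φ = □r ∨ (r ∨ ◇p). Evaluate φ at each world:
  s0 (successors {s1}): φ is true.
  s1 (successors {s1, s4}): φ is true.
  s2 (successors {s0, s3}): φ is true.
  s3 (successors {s0}): φ is true.
  s4 (successors {s2}): φ is true.
  s5 (successors {s2}): φ is true.
For instance, at s3:
  At s3: □r is true, r ∨ ◇p is true, so □r ∨ (r ∨ ◇p) is true.
    At s3: □r requires r at every successor {s0}.
      At s0: r is true.
    So □r is true at s3.
    At s3: r is false, ◇p is true, so r ∨ ◇p is true.
      At s3: ◇p requires p at some successor in {s0}.
        p holds at s0, so ◇p is true at s3.

Yes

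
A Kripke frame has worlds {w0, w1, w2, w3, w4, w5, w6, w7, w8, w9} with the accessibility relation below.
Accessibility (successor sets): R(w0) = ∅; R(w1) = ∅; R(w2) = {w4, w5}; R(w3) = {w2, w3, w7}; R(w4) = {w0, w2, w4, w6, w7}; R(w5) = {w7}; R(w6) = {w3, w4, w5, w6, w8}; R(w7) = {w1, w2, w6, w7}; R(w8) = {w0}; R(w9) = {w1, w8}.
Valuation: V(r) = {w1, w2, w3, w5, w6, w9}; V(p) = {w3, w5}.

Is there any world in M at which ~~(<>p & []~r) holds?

No

Let φ = ~~(<>p & []~r). Evaluate φ at each world:
  w0 (successors ∅): φ is false.
  w1 (successors ∅): φ is false.
  w2 (successors {w4, w5}): φ is false.
  w3 (successors {w2, w3, w7}): φ is false.
  w4 (successors {w0, w2, w4, w6, w7}): φ is false.
  w5 (successors {w7}): φ is false.
  w6 (successors {w3, w4, w5, w6, w8}): φ is false.
  w7 (successors {w1, w2, w6, w7}): φ is false.
  w8 (successors {w0}): φ is false.
  w9 (successors {w1, w8}): φ is false.
For instance, at w6:
  At w6: ~(<>p & []~r) is true, so ~~(<>p & []~r) is false.
    At w6: <>p & []~r is false, so ~(<>p & []~r) is true.
      At w6: <>p is true, []~r is false, so <>p & []~r is false.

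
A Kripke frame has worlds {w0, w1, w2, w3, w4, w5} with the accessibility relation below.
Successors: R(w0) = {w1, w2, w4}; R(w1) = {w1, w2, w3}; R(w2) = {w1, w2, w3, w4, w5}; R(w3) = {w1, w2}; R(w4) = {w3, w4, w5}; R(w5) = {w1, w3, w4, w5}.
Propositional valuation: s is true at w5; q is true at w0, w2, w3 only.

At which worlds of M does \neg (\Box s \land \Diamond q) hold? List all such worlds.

Let φ = \neg (\Box s \land \Diamond q). Evaluate φ at each world:
  w0 (successors {w1, w2, w4}): φ is true.
  w1 (successors {w1, w2, w3}): φ is true.
  w2 (successors {w1, w2, w3, w4, w5}): φ is true.
  w3 (successors {w1, w2}): φ is true.
  w4 (successors {w3, w4, w5}): φ is true.
  w5 (successors {w1, w3, w4, w5}): φ is true.
For instance, at w2:
  At w2: \Box s \land \Diamond q is false, so \neg (\Box s \land \Diamond q) is true.
    At w2: \Box s is false, \Diamond q is true, so \Box s \land \Diamond q is false.
      At w2: \Box s requires s at every successor {w1, w2, w3, w4, w5}.
        s fails at w1, so \Box s is false at w2.
      At w2: \Diamond q requires q at some successor in {w1, w2, w3, w4, w5}.
        q holds at w2, so \Diamond q is true at w2.
Satisfying worlds: {w0, w1, w2, w3, w4, w5}

w0, w1, w2, w3, w4, w5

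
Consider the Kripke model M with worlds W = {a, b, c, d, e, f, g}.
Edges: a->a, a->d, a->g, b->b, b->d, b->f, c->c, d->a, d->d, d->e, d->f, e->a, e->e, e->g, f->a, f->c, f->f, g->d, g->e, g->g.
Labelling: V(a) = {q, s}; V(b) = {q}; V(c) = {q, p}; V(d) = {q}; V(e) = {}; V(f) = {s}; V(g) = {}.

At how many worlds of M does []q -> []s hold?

6

Let φ = []q -> []s. Evaluate φ at each world:
  a (successors {a, d, g}): φ is true.
  b (successors {b, d, f}): φ is true.
  c (successors {c}): φ is false.
  d (successors {a, d, e, f}): φ is true.
  e (successors {a, e, g}): φ is true.
  f (successors {a, c, f}): φ is true.
  g (successors {d, e, g}): φ is true.
For instance, at d:
  At d: []q is false, []s is false, so []q -> []s is true.
    At d: []q requires q at every successor {a, d, e, f}.
      q fails at e, so []q is false at d.
    At d: []s requires s at every successor {a, d, e, f}.
      s fails at d, so []s is false at d.
Satisfying worlds: {a, b, d, e, f, g}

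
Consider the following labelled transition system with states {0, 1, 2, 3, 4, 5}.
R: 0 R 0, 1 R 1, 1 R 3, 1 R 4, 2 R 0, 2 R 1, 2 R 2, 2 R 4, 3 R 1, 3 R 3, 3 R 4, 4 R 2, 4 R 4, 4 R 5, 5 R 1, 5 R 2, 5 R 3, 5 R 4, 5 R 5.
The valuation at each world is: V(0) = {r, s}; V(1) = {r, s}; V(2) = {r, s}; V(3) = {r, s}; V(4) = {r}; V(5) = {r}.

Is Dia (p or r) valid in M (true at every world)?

Yes

Let φ = Dia (p or r). Evaluate φ at each world:
  0 (successors {0}): φ is true.
  1 (successors {1, 3, 4}): φ is true.
  2 (successors {0, 1, 2, 4}): φ is true.
  3 (successors {1, 3, 4}): φ is true.
  4 (successors {2, 4, 5}): φ is true.
  5 (successors {1, 2, 3, 4, 5}): φ is true.
For instance, at 1:
  At 1: Dia (p or r) requires p or r at some successor in {1, 3, 4}.
    p or r holds at 1, so Dia (p or r) is true at 1.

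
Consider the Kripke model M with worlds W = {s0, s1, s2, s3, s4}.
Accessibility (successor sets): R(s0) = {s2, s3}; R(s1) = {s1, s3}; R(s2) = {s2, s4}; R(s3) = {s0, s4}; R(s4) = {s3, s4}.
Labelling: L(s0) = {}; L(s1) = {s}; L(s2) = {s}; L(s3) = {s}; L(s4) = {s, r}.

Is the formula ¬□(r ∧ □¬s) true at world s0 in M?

Yes

At s0: □(r ∧ □¬s) is false, so ¬□(r ∧ □¬s) is true.
  At s0: □(r ∧ □¬s) requires r ∧ □¬s at every successor {s2, s3}.
    r ∧ □¬s fails at s2, so □(r ∧ □¬s) is false at s0.
      At s2: r is false, □¬s is false, so r ∧ □¬s is false.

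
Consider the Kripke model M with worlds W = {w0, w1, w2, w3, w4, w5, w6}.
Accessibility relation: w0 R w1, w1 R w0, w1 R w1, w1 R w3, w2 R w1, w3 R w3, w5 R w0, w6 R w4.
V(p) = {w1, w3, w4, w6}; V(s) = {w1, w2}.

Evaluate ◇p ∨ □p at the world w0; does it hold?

Yes

At w0: ◇p is true, □p is true, so ◇p ∨ □p is true.
  At w0: ◇p requires p at some successor in {w1}.
    p holds at w1, so ◇p is true at w0.
  At w0: □p requires p at every successor {w1}.
    At w1: p is true.
  So □p is true at w0.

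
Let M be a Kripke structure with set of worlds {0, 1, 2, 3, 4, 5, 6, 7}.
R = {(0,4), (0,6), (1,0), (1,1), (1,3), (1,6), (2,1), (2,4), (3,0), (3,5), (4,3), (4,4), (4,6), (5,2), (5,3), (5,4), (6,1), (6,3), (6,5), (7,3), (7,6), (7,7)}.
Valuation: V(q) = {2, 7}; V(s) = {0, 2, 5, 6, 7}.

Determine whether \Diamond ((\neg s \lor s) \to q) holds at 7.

Recall that \Diamond ψ holds at a world iff ψ holds at some accessible world.
At 7: \Diamond ((\neg s \lor s) \to q) requires (\neg s \lor s) \to q at some successor in {3, 6, 7}.
  (\neg s \lor s) \to q holds at 7, so \Diamond ((\neg s \lor s) \to q) is true at 7.

Yes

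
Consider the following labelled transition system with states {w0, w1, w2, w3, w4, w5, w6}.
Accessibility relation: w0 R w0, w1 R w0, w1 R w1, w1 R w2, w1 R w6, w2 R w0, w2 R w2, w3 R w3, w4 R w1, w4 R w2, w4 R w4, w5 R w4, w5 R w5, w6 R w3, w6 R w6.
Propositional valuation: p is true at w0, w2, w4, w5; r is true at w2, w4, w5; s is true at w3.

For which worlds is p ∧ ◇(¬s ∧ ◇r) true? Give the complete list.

w2, w4, w5

Let φ = p ∧ ◇(¬s ∧ ◇r). Evaluate φ at each world:
  w0 (successors {w0}): φ is false.
  w1 (successors {w0, w1, w2, w6}): φ is false.
  w2 (successors {w0, w2}): φ is true.
  w3 (successors {w3}): φ is false.
  w4 (successors {w1, w2, w4}): φ is true.
  w5 (successors {w4, w5}): φ is true.
  w6 (successors {w3, w6}): φ is false.
For instance, at w2:
  At w2: p is true, ◇(¬s ∧ ◇r) is true, so p ∧ ◇(¬s ∧ ◇r) is true.
    At w2: ◇(¬s ∧ ◇r) requires ¬s ∧ ◇r at some successor in {w0, w2}.
      ¬s ∧ ◇r holds at w2, so ◇(¬s ∧ ◇r) is true at w2.
Satisfying worlds: {w2, w4, w5}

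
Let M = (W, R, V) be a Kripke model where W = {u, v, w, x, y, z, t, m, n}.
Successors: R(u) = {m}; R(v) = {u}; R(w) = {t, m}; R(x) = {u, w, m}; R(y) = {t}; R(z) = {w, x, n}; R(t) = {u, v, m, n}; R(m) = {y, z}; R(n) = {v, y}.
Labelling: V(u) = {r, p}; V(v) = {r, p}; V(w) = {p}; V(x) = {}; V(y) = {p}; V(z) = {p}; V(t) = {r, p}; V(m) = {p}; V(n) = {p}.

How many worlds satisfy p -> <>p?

Let φ = p -> <>p. Evaluate φ at each world:
  u (successors {m}): φ is true.
  v (successors {u}): φ is true.
  w (successors {t, m}): φ is true.
  x (successors {u, w, m}): φ is true.
  y (successors {t}): φ is true.
  z (successors {w, x, n}): φ is true.
  t (successors {u, v, m, n}): φ is true.
  m (successors {y, z}): φ is true.
  n (successors {v, y}): φ is true.
For instance, at y:
  At y: p is true, <>p is true, so p -> <>p is true.
    At y: <>p requires p at some successor in {t}.
      p holds at t, so <>p is true at y.
Satisfying worlds: {u, v, w, x, y, z, t, m, n}

9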